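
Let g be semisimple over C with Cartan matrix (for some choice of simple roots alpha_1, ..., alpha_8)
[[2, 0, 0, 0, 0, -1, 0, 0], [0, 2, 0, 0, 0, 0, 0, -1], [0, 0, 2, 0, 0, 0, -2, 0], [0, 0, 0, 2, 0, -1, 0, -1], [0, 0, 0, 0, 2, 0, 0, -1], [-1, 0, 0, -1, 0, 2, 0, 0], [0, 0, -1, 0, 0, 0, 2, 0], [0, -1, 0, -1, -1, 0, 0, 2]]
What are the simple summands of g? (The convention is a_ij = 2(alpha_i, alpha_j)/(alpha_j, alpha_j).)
type B_2 + type D_6

The diagram associated to this matrix has two connected components: the simple roots {alpha_3, alpha_7} form a chain of 2 nodes with a double edge at one end; the terminal node there is the unique short simple root (B_2), and {alpha_1, alpha_2, alpha_4, alpha_5, alpha_6, alpha_8} form a chain of 4 nodes with a fork of two nodes at one end (D_6). A semisimple Lie algebra decomposes uniquely as the direct sum of simple ideals, one per connected component of its Dynkin diagram, so g ≅ B_2 ⊕ D_6 (dimension 10 + 66 = 76).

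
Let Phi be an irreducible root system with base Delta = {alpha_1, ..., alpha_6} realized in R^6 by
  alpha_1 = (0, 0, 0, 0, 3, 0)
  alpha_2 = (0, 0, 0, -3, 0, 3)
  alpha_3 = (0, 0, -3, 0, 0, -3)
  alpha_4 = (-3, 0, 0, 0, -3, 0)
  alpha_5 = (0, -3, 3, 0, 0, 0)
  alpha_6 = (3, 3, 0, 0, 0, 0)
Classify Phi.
B_6 (so(13))

Compute the Cartan integers a_ij = 2(alpha_i, alpha_j)/(alpha_j, alpha_j); the resulting 6x6 Cartan matrix is
[[2, 0, 0, -1, 0, 0], [0, 2, -1, 0, 0, 0], [0, -1, 2, 0, -1, 0], [-2, 0, 0, 2, 0, -1], [0, 0, -1, 0, 2, -1], [0, 0, 0, -1, -1, 2]].
The roots have two lengths (squared-length ratio 2:1); the short ones are alpha_{1}. The associated Dynkin diagram is a chain of 6 nodes with a double edge at one end; the terminal node there is the unique short simple root (B_6), so the type is B_6 (the algebra so(13)).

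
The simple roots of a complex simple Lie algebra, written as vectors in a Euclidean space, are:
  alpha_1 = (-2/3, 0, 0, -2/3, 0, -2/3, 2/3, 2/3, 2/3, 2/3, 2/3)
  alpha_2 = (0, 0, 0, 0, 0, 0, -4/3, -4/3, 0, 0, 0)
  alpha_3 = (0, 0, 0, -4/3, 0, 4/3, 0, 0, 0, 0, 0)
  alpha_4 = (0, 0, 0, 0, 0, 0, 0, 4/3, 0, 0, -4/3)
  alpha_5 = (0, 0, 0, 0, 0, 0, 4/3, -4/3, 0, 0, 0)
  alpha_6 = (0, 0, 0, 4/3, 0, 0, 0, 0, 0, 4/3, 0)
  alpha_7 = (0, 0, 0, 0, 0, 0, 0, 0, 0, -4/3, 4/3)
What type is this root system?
Compute the Cartan integers a_ij = 2(alpha_i, alpha_j)/(alpha_j, alpha_j); the resulting 7x7 Cartan matrix is
[[2, -1, 0, 0, 0, 0, 0], [-1, 2, 0, -1, 0, 0, 0], [0, 0, 2, 0, 0, -1, 0], [0, -1, 0, 2, -1, 0, -1], [0, 0, 0, -1, 2, 0, 0], [0, 0, -1, 0, 0, 2, -1], [0, 0, 0, -1, 0, -1, 2]].
All simple roots have the same length, so the diagram is simply laced. The associated Dynkin diagram is a chain of 6 nodes with one extra node attached to the third node from one end (E_7), so the type is E_7.

E_7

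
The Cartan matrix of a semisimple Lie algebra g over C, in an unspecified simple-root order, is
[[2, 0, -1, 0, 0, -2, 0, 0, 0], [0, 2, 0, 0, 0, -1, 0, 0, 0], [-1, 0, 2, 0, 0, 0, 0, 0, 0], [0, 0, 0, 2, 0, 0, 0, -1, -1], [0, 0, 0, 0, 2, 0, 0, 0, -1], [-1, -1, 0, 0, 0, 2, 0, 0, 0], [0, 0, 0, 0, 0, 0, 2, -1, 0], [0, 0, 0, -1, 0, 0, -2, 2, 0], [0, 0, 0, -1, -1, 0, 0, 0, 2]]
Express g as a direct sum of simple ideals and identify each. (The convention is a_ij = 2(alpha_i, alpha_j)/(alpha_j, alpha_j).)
B_5 (so(11)) + F_4

The diagram associated to this matrix has two connected components: the simple roots {alpha_4, alpha_5, alpha_7, alpha_8, alpha_9} form a chain of 5 nodes with a double edge at one end; the terminal node there is the unique short simple root (B_5), and {alpha_1, alpha_2, alpha_3, alpha_6} form a chain of 4 nodes with a double edge between the middle two (F_4). A semisimple Lie algebra decomposes uniquely as the direct sum of simple ideals, one per connected component of its Dynkin diagram, so g ≅ B_5 ⊕ F_4 (dimension 55 + 52 = 107).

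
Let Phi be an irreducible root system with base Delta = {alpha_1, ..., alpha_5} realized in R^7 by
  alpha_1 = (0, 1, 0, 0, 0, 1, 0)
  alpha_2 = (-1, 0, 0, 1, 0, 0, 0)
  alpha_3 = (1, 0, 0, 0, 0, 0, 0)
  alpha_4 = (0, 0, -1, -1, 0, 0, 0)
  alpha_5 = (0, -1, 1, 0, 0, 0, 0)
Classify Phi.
Compute the Cartan integers a_ij = 2(alpha_i, alpha_j)/(alpha_j, alpha_j); the resulting 5x5 Cartan matrix is
[[2, 0, 0, 0, -1], [0, 2, -2, -1, 0], [0, -1, 2, 0, 0], [0, -1, 0, 2, -1], [-1, 0, 0, -1, 2]].
The roots have two lengths (squared-length ratio 2:1); the short ones are alpha_{3}. The associated Dynkin diagram is a chain of 5 nodes with a double edge at one end; the terminal node there is the unique short simple root (B_5), so the type is B_5 (the algebra so(11)).

type B_5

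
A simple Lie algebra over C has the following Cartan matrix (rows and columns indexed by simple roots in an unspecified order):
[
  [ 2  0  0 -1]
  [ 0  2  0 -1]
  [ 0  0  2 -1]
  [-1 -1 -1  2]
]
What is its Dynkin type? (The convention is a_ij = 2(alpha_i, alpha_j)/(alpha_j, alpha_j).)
The matrix has rank 4 with 2's on the diagonal. Reading the off-diagonal entries as Dynkin edges (a single edge where a_ij = a_ji = -1; a double or triple edge where a_ij * a_ji = 2 or 3), the diagram is a chain of 2 nodes with a fork of two nodes at one end (D_4). One simple-root ordering that puts it in standard form is (alpha_3, alpha_4, alpha_1, alpha_2). So the algebra is type D_4, i.e. so(8).

type D_4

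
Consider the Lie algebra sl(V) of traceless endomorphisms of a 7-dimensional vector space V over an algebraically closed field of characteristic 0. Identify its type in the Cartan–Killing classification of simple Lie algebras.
A_6

This is sl(7), which has dimension 7^2 - 1 = 48 and rank 7 - 1 = 6 (a Cartan subalgebra is the diagonal traceless matrices). In the classification of classical Lie algebras, the special linear algebra sl(n+1) has type A_n; here n = 6, so the Dynkin diagram is a chain of 6 nodes with single edges (A_6). Hence the type is A_6.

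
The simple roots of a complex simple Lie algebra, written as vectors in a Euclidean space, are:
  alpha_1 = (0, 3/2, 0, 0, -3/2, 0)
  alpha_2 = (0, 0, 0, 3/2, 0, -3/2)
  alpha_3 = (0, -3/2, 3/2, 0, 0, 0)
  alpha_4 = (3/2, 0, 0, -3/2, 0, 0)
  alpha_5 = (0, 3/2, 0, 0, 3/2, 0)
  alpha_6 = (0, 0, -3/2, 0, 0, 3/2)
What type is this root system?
type D_6

Compute the Cartan integers a_ij = 2(alpha_i, alpha_j)/(alpha_j, alpha_j); the resulting 6x6 Cartan matrix is
[[2, 0, -1, 0, 0, 0], [0, 2, 0, -1, 0, -1], [-1, 0, 2, 0, -1, -1], [0, -1, 0, 2, 0, 0], [0, 0, -1, 0, 2, 0], [0, -1, -1, 0, 0, 2]].
All simple roots have the same length, so the diagram is simply laced. The associated Dynkin diagram is a chain of 4 nodes with a fork of two nodes at one end (D_6), so the type is D_6 (the algebra so(12)).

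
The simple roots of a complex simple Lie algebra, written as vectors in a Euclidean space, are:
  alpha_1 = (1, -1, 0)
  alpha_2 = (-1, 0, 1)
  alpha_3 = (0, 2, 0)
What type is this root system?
C3

Compute the Cartan integers a_ij = 2(alpha_i, alpha_j)/(alpha_j, alpha_j); the resulting 3x3 Cartan matrix is
[[2, -1, -1], [-1, 2, 0], [-2, 0, 2]].
The roots have two lengths (squared-length ratio 2:1); the short ones are alpha_{1,2}. The associated Dynkin diagram is a chain of 3 nodes with a double edge at one end; the terminal node there is the unique long simple root (C_3), so the type is C_3 (the algebra sp(6)).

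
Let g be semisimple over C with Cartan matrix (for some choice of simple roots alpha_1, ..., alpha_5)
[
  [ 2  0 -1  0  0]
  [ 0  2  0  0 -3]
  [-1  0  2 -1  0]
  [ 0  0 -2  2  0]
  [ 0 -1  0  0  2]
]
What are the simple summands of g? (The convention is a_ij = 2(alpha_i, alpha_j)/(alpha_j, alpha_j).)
C_3 ⊕ G_2

The diagram associated to this matrix has two connected components: the simple roots {alpha_1, alpha_3, alpha_4} form a chain of 3 nodes with a double edge at one end; the terminal node there is the unique long simple root (C_3), and {alpha_2, alpha_5} form two nodes joined by a triple edge (G_2). A semisimple Lie algebra decomposes uniquely as the direct sum of simple ideals, one per connected component of its Dynkin diagram, so g ≅ C_3 ⊕ G_2 (dimension 21 + 14 = 35).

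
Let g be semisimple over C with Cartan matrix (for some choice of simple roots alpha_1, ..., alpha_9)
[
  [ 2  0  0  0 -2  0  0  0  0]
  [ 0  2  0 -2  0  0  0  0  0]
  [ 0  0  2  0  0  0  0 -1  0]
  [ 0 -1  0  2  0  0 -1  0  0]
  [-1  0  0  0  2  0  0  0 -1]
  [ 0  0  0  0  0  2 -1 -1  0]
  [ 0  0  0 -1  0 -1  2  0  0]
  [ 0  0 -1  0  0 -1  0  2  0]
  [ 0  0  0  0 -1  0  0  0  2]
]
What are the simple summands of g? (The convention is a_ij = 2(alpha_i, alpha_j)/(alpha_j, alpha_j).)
The diagram associated to this matrix has two connected components: the simple roots {alpha_1, alpha_5, alpha_9} form a chain of 3 nodes with a double edge at one end; the terminal node there is the unique long simple root (C_3), and {alpha_2, alpha_3, alpha_4, alpha_6, alpha_7, alpha_8} form a chain of 6 nodes with a double edge at one end; the terminal node there is the unique long simple root (C_6). A semisimple Lie algebra decomposes uniquely as the direct sum of simple ideals, one per connected component of its Dynkin diagram, so g ≅ C_3 ⊕ C_6 (dimension 21 + 78 = 99).

C_3 ⊕ C_6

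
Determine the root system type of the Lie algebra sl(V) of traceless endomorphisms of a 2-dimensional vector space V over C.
A1

This is sl(2), which has dimension 2^2 - 1 = 3 and rank 2 - 1 = 1 (a Cartan subalgebra is the diagonal traceless matrices). In the classification of classical Lie algebras, the special linear algebra sl(n+1) has type A_n; here n = 1, so the Dynkin diagram is a chain of 1 nodes with single edges (A_1). Hence the type is A_1.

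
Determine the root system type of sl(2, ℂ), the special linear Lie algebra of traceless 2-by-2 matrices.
A_1

This is sl(2), which has dimension 2^2 - 1 = 3 and rank 2 - 1 = 1 (a Cartan subalgebra is the diagonal traceless matrices). In the classification of classical Lie algebras, the special linear algebra sl(n+1) has type A_n; here n = 1, so the Dynkin diagram is a chain of 1 nodes with single edges (A_1). Hence the type is A_1.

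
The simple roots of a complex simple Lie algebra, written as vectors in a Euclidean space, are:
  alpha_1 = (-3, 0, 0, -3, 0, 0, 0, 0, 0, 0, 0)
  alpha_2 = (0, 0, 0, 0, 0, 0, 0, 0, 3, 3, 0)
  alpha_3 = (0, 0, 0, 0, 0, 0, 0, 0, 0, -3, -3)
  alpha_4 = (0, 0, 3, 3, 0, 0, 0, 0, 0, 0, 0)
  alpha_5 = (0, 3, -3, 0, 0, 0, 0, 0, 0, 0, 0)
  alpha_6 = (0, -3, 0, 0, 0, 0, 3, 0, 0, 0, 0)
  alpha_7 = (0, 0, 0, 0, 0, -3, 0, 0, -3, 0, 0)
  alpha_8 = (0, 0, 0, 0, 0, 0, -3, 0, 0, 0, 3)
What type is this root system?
type A_8

Compute the Cartan integers a_ij = 2(alpha_i, alpha_j)/(alpha_j, alpha_j); the resulting 8x8 Cartan matrix is
[[2, 0, 0, -1, 0, 0, 0, 0], [0, 2, -1, 0, 0, 0, -1, 0], [0, -1, 2, 0, 0, 0, 0, -1], [-1, 0, 0, 2, -1, 0, 0, 0], [0, 0, 0, -1, 2, -1, 0, 0], [0, 0, 0, 0, -1, 2, 0, -1], [0, -1, 0, 0, 0, 0, 2, 0], [0, 0, -1, 0, 0, -1, 0, 2]].
All simple roots have the same length, so the diagram is simply laced. The associated Dynkin diagram is a chain of 8 nodes with single edges (A_8), so the type is A_8 (the algebra sl(9)).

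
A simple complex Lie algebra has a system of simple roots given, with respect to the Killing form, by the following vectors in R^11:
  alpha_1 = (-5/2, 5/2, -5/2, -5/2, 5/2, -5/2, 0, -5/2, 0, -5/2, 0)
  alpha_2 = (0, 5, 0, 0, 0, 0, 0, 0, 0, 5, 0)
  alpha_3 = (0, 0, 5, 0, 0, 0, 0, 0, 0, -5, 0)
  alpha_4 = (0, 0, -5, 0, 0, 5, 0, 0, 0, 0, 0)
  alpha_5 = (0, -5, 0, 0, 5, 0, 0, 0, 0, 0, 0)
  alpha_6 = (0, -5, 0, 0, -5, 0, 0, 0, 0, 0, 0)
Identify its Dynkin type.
Compute the Cartan integers a_ij = 2(alpha_i, alpha_j)/(alpha_j, alpha_j); the resulting 6x6 Cartan matrix is
[[2, 0, 0, 0, 0, -1], [0, 2, -1, 0, -1, -1], [0, -1, 2, -1, 0, 0], [0, 0, -1, 2, 0, 0], [0, -1, 0, 0, 2, 0], [-1, -1, 0, 0, 0, 2]].
All simple roots have the same length, so the diagram is simply laced. The associated Dynkin diagram is a chain of 5 nodes with one extra node attached to the third node from one end (E_6), so the type is E_6.

type E_6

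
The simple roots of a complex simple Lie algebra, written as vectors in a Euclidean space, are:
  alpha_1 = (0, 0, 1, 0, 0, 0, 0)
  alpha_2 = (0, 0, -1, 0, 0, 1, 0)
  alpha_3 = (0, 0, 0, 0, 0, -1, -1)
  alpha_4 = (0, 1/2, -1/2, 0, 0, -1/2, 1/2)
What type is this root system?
type F_4

Compute the Cartan integers a_ij = 2(alpha_i, alpha_j)/(alpha_j, alpha_j); the resulting 4x4 Cartan matrix is
[[2, -1, 0, -1], [-2, 2, -1, 0], [0, -1, 2, 0], [-1, 0, 0, 2]].
The roots have two lengths (squared-length ratio 2:1); the short ones are alpha_{1,4}. The associated Dynkin diagram is a chain of 4 nodes with a double edge between the middle two (F_4), so the type is F_4.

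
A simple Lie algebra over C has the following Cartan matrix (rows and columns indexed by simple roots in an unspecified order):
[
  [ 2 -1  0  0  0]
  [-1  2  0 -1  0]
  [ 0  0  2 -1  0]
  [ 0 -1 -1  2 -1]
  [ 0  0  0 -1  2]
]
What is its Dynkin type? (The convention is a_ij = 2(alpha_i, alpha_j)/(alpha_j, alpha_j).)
The matrix has rank 5 with 2's on the diagonal. Reading the off-diagonal entries as Dynkin edges (a single edge where a_ij = a_ji = -1; a double or triple edge where a_ij * a_ji = 2 or 3), the diagram is a chain of 3 nodes with a fork of two nodes at one end (D_5). One simple-root ordering that puts it in standard form is (alpha_1, alpha_2, alpha_4, alpha_3, alpha_5). So the algebra is type D_5, i.e. so(10).

type D_5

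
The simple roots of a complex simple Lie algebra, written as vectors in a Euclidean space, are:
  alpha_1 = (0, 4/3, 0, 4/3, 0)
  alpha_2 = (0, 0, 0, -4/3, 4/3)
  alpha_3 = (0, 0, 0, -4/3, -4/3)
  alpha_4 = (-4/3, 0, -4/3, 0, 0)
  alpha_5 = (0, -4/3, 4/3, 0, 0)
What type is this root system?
D_5

Compute the Cartan integers a_ij = 2(alpha_i, alpha_j)/(alpha_j, alpha_j); the resulting 5x5 Cartan matrix is
[[2, -1, -1, 0, -1], [-1, 2, 0, 0, 0], [-1, 0, 2, 0, 0], [0, 0, 0, 2, -1], [-1, 0, 0, -1, 2]].
All simple roots have the same length, so the diagram is simply laced. The associated Dynkin diagram is a chain of 3 nodes with a fork of two nodes at one end (D_5), so the type is D_5 (the algebra so(10)).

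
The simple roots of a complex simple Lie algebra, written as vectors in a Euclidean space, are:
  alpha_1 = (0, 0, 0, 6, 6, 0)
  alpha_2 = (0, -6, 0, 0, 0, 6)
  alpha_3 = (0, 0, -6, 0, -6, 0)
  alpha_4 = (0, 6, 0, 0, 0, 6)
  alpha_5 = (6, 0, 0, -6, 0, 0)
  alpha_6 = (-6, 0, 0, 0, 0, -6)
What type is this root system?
Compute the Cartan integers a_ij = 2(alpha_i, alpha_j)/(alpha_j, alpha_j); the resulting 6x6 Cartan matrix is
[[2, 0, -1, 0, -1, 0], [0, 2, 0, 0, 0, -1], [-1, 0, 2, 0, 0, 0], [0, 0, 0, 2, 0, -1], [-1, 0, 0, 0, 2, -1], [0, -1, 0, -1, -1, 2]].
All simple roots have the same length, so the diagram is simply laced. The associated Dynkin diagram is a chain of 4 nodes with a fork of two nodes at one end (D_6), so the type is D_6 (the algebra so(12)).

D_6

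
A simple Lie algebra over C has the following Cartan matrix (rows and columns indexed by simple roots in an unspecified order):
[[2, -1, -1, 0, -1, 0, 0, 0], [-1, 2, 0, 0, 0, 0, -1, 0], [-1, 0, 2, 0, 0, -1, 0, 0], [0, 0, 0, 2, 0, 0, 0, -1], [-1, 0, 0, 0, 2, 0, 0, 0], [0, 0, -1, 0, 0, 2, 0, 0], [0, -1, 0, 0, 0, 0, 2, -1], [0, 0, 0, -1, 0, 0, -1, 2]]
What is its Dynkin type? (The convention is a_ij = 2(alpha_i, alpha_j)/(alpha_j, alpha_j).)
The matrix has rank 8 with 2's on the diagonal. Reading the off-diagonal entries as Dynkin edges (a single edge where a_ij = a_ji = -1; a double or triple edge where a_ij * a_ji = 2 or 3), the diagram is a chain of 7 nodes with one extra node attached to the third node from one end (E_8). One simple-root ordering that puts it in standard form is (alpha_6, alpha_5, alpha_3, alpha_1, alpha_2, alpha_7, alpha_8, alpha_4). So the algebra is type E_8.

type E_8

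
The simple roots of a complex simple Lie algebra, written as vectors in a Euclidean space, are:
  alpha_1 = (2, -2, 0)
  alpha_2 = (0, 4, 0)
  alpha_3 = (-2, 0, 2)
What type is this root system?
type C_3

Compute the Cartan integers a_ij = 2(alpha_i, alpha_j)/(alpha_j, alpha_j); the resulting 3x3 Cartan matrix is
[[2, -1, -1], [-2, 2, 0], [-1, 0, 2]].
The roots have two lengths (squared-length ratio 2:1); the short ones are alpha_{1,3}. The associated Dynkin diagram is a chain of 3 nodes with a double edge at one end; the terminal node there is the unique long simple root (C_3), so the type is C_3 (the algebra sp(6)).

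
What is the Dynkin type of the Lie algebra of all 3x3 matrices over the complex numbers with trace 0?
This is sl(3), which has dimension 3^2 - 1 = 8 and rank 3 - 1 = 2 (a Cartan subalgebra is the diagonal traceless matrices). In the classification of classical Lie algebras, the special linear algebra sl(n+1) has type A_n; here n = 2, so the Dynkin diagram is a chain of 2 nodes with single edges (A_2). Hence the type is A_2.

A_2 (sl(3))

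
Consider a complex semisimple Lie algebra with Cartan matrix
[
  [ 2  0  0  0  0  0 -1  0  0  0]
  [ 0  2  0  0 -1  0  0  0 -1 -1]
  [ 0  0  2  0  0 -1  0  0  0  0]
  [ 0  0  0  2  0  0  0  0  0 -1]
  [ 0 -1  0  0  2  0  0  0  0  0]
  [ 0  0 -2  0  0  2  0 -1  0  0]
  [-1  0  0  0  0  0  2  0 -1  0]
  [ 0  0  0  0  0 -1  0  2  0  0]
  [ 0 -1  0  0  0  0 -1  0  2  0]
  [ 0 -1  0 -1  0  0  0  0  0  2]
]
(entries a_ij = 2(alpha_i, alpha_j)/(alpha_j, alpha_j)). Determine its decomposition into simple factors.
The diagram associated to this matrix has two connected components: the simple roots {alpha_3, alpha_6, alpha_8} form a chain of 3 nodes with a double edge at one end; the terminal node there is the unique short simple root (B_3), and {alpha_1, alpha_2, alpha_4, alpha_5, alpha_7, alpha_9, alpha_10} form a chain of 6 nodes with one extra node attached to the third node from one end (E_7). A semisimple Lie algebra decomposes uniquely as the direct sum of simple ideals, one per connected component of its Dynkin diagram, so g ≅ B_3 ⊕ E_7 (dimension 21 + 133 = 154).

type B_3 ⊕ type E_7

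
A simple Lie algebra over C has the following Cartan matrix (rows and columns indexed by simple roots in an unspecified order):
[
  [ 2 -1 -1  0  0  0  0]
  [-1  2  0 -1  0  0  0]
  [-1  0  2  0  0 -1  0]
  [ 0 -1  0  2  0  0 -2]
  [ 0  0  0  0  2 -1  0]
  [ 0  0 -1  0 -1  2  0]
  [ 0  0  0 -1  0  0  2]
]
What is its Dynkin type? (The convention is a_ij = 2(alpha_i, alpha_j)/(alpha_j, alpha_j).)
The matrix has rank 7 with 2's on the diagonal. Reading the off-diagonal entries as Dynkin edges (a single edge where a_ij = a_ji = -1; a double or triple edge where a_ij * a_ji = 2 or 3), the diagram is a chain of 7 nodes with a double edge at one end; the terminal node there is the unique short simple root (B_7). One simple-root ordering that puts it in standard form is (alpha_5, alpha_6, alpha_3, alpha_1, alpha_2, alpha_4, alpha_7). So the algebra is type B_7, i.e. so(15).

type B_7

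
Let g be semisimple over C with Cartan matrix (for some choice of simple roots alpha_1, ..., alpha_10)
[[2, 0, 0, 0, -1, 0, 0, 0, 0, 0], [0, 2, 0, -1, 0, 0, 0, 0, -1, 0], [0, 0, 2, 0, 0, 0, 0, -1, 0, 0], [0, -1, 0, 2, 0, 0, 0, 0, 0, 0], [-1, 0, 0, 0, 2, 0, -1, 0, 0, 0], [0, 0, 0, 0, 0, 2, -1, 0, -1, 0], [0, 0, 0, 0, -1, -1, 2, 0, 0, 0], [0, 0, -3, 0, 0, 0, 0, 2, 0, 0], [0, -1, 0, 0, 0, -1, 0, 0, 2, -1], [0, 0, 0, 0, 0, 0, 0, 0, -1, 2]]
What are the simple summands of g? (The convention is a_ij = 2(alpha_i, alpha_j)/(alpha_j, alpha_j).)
E8 + G2

The diagram associated to this matrix has two connected components: the simple roots {alpha_1, alpha_2, alpha_4, alpha_5, alpha_6, alpha_7, alpha_9, alpha_10} form a chain of 7 nodes with one extra node attached to the third node from one end (E_8), and {alpha_3, alpha_8} form two nodes joined by a triple edge (G_2). A semisimple Lie algebra decomposes uniquely as the direct sum of simple ideals, one per connected component of its Dynkin diagram, so g ≅ E_8 ⊕ G_2 (dimension 248 + 14 = 262).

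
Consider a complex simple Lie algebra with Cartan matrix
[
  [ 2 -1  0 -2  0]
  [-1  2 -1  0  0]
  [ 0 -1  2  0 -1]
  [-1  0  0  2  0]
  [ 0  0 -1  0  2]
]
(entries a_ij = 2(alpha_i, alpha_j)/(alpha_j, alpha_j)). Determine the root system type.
B5

The matrix has rank 5 with 2's on the diagonal. Reading the off-diagonal entries as Dynkin edges (a single edge where a_ij = a_ji = -1; a double or triple edge where a_ij * a_ji = 2 or 3), the diagram is a chain of 5 nodes with a double edge at one end; the terminal node there is the unique short simple root (B_5). One simple-root ordering that puts it in standard form is (alpha_5, alpha_3, alpha_2, alpha_1, alpha_4). So the algebra is type B_5, i.e. so(11).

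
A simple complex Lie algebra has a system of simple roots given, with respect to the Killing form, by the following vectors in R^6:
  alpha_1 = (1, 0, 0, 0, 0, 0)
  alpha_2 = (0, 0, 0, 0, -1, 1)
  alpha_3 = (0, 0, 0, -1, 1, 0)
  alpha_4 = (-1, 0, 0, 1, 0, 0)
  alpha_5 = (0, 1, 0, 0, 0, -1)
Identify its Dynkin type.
Compute the Cartan integers a_ij = 2(alpha_i, alpha_j)/(alpha_j, alpha_j); the resulting 5x5 Cartan matrix is
[[2, 0, 0, -1, 0], [0, 2, -1, 0, -1], [0, -1, 2, -1, 0], [-2, 0, -1, 2, 0], [0, -1, 0, 0, 2]].
The roots have two lengths (squared-length ratio 2:1); the short ones are alpha_{1}. The associated Dynkin diagram is a chain of 5 nodes with a double edge at one end; the terminal node there is the unique short simple root (B_5), so the type is B_5 (the algebra so(11)).

B5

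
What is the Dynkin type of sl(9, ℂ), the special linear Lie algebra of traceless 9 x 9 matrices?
This is sl(9), which has dimension 9^2 - 1 = 80 and rank 9 - 1 = 8 (a Cartan subalgebra is the diagonal traceless matrices). In the classification of classical Lie algebras, the special linear algebra sl(n+1) has type A_n; here n = 8, so the Dynkin diagram is a chain of 8 nodes with single edges (A_8). Hence the type is A_8.

A8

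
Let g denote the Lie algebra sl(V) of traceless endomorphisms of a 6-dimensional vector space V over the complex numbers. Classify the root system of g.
A5

This is sl(6), which has dimension 6^2 - 1 = 35 and rank 6 - 1 = 5 (a Cartan subalgebra is the diagonal traceless matrices). In the classification of classical Lie algebras, the special linear algebra sl(n+1) has type A_n; here n = 5, so the Dynkin diagram is a chain of 5 nodes with single edges (A_5). Hence the type is A_5.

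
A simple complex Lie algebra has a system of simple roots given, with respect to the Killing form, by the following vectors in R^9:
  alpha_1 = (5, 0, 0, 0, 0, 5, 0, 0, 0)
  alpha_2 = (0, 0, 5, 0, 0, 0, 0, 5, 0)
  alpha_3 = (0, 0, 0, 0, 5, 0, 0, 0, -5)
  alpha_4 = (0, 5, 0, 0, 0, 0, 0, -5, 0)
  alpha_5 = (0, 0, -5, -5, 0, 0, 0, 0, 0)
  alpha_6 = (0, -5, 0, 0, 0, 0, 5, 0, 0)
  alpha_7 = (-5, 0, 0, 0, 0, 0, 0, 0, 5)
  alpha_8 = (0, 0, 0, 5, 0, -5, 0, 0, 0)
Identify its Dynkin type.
Compute the Cartan integers a_ij = 2(alpha_i, alpha_j)/(alpha_j, alpha_j); the resulting 8x8 Cartan matrix is
[[2, 0, 0, 0, 0, 0, -1, -1], [0, 2, 0, -1, -1, 0, 0, 0], [0, 0, 2, 0, 0, 0, -1, 0], [0, -1, 0, 2, 0, -1, 0, 0], [0, -1, 0, 0, 2, 0, 0, -1], [0, 0, 0, -1, 0, 2, 0, 0], [-1, 0, -1, 0, 0, 0, 2, 0], [-1, 0, 0, 0, -1, 0, 0, 2]].
All simple roots have the same length, so the diagram is simply laced. The associated Dynkin diagram is a chain of 8 nodes with single edges (A_8), so the type is A_8 (the algebra sl(9)).

type A_8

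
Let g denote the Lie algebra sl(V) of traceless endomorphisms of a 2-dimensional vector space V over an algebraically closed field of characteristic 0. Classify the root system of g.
type A_1

This is sl(2), which has dimension 2^2 - 1 = 3 and rank 2 - 1 = 1 (a Cartan subalgebra is the diagonal traceless matrices). In the classification of classical Lie algebras, the special linear algebra sl(n+1) has type A_n; here n = 1, so the Dynkin diagram is a chain of 1 nodes with single edges (A_1). Hence the type is A_1.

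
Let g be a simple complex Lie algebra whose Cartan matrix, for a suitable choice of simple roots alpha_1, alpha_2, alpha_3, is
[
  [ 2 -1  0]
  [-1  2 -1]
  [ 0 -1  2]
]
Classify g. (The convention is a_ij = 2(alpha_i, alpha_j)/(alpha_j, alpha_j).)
type A_3

The matrix has rank 3 with 2's on the diagonal. Reading the off-diagonal entries as Dynkin edges (a single edge where a_ij = a_ji = -1; a double or triple edge where a_ij * a_ji = 2 or 3), the diagram is a chain of 3 nodes with single edges (A_3). One simple-root ordering that puts it in standard form is (alpha_3, alpha_2, alpha_1). So the algebra is type A_3, i.e. sl(4).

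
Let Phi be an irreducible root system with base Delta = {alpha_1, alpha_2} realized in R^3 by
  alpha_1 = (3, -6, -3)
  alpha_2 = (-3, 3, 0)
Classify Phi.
G2

Compute the Cartan integers a_ij = 2(alpha_i, alpha_j)/(alpha_j, alpha_j); the resulting 2x2 Cartan matrix is
[[2, -3], [-1, 2]].
The roots have two lengths (squared-length ratio 3:1); the short ones are alpha_{2}. The associated Dynkin diagram is two nodes joined by a triple edge (G_2), so the type is G_2.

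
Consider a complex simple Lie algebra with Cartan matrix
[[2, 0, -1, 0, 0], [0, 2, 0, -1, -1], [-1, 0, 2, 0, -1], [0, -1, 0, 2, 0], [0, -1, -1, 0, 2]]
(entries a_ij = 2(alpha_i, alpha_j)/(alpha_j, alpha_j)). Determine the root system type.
type A_5

The matrix has rank 5 with 2's on the diagonal. Reading the off-diagonal entries as Dynkin edges (a single edge where a_ij = a_ji = -1; a double or triple edge where a_ij * a_ji = 2 or 3), the diagram is a chain of 5 nodes with single edges (A_5). One simple-root ordering that puts it in standard form is (alpha_4, alpha_2, alpha_5, alpha_3, alpha_1). So the algebra is type A_5, i.e. sl(6).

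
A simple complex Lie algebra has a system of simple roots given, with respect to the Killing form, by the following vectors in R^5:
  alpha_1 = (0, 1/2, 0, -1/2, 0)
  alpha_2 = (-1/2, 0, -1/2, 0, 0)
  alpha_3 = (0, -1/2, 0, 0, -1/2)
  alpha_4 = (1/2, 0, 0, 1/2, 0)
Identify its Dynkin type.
Compute the Cartan integers a_ij = 2(alpha_i, alpha_j)/(alpha_j, alpha_j); the resulting 4x4 Cartan matrix is
[[2, 0, -1, -1], [0, 2, 0, -1], [-1, 0, 2, 0], [-1, -1, 0, 2]].
All simple roots have the same length, so the diagram is simply laced. The associated Dynkin diagram is a chain of 4 nodes with single edges (A_4), so the type is A_4 (the algebra sl(5)).

A_4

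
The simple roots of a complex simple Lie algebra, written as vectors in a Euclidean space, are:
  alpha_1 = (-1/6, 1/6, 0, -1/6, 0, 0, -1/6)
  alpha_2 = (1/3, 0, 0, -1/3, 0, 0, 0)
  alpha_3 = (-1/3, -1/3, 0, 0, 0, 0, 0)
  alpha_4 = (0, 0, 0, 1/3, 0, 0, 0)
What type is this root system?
F_4

Compute the Cartan integers a_ij = 2(alpha_i, alpha_j)/(alpha_j, alpha_j); the resulting 4x4 Cartan matrix is
[[2, 0, 0, -1], [0, 2, -1, -2], [0, -1, 2, 0], [-1, -1, 0, 2]].
The roots have two lengths (squared-length ratio 2:1); the short ones are alpha_{1,4}. The associated Dynkin diagram is a chain of 4 nodes with a double edge between the middle two (F_4), so the type is F_4.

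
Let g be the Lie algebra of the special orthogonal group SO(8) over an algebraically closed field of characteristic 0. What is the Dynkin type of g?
D_4 (so(8))

This is so(8) with 8 even, which has dimension 8(8-1)/2 = 28 and rank 8/2 = 4. In the classification of classical Lie algebras, the orthogonal algebra so(2n) in an even number of variables has type D_n; here n = 4, so the Dynkin diagram is a chain of 2 nodes with a fork of two nodes at one end (D_4). Hence the type is D_4.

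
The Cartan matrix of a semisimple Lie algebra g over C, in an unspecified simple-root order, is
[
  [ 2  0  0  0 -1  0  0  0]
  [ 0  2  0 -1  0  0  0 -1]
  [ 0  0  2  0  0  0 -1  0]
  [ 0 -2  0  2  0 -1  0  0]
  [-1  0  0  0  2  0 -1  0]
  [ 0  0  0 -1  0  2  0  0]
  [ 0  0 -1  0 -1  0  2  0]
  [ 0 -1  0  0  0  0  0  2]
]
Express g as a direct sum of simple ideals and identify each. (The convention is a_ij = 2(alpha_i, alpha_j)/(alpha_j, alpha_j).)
A_4 + F_4

The diagram associated to this matrix has two connected components: the simple roots {alpha_1, alpha_3, alpha_5, alpha_7} form a chain of 4 nodes with single edges (A_4), and {alpha_2, alpha_4, alpha_6, alpha_8} form a chain of 4 nodes with a double edge between the middle two (F_4). A semisimple Lie algebra decomposes uniquely as the direct sum of simple ideals, one per connected component of its Dynkin diagram, so g ≅ A_4 ⊕ F_4 (dimension 24 + 52 = 76).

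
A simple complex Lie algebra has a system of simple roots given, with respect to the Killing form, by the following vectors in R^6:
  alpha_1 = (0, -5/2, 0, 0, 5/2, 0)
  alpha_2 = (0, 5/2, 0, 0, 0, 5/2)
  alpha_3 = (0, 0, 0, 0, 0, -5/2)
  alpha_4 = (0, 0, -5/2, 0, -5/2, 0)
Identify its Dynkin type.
Compute the Cartan integers a_ij = 2(alpha_i, alpha_j)/(alpha_j, alpha_j); the resulting 4x4 Cartan matrix is
[[2, -1, 0, -1], [-1, 2, -2, 0], [0, -1, 2, 0], [-1, 0, 0, 2]].
The roots have two lengths (squared-length ratio 2:1); the short ones are alpha_{3}. The associated Dynkin diagram is a chain of 4 nodes with a double edge at one end; the terminal node there is the unique short simple root (B_4), so the type is B_4 (the algebra so(9)).

type B_4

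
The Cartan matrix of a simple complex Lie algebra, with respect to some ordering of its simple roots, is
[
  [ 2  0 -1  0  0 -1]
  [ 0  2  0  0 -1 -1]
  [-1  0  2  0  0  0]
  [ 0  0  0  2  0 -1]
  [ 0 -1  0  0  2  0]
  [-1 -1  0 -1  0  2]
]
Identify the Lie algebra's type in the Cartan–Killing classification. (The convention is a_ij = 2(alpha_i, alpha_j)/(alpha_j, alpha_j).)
type E_6

The matrix has rank 6 with 2's on the diagonal. Reading the off-diagonal entries as Dynkin edges (a single edge where a_ij = a_ji = -1; a double or triple edge where a_ij * a_ji = 2 or 3), the diagram is a chain of 5 nodes with one extra node attached to the third node from one end (E_6). One simple-root ordering that puts it in standard form is (alpha_3, alpha_4, alpha_1, alpha_6, alpha_2, alpha_5). So the algebra is type E_6.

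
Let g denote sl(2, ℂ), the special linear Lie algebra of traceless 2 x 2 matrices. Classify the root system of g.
This is sl(2), which has dimension 2^2 - 1 = 3 and rank 2 - 1 = 1 (a Cartan subalgebra is the diagonal traceless matrices). In the classification of classical Lie algebras, the special linear algebra sl(n+1) has type A_n; here n = 1, so the Dynkin diagram is a chain of 1 nodes with single edges (A_1). Hence the type is A_1.

type A_1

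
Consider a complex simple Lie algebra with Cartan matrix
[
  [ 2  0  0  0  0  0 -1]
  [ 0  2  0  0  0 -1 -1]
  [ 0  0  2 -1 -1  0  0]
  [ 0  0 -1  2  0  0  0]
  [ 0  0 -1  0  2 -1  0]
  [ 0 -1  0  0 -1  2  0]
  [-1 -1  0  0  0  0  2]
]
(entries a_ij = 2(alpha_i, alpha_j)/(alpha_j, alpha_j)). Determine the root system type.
The matrix has rank 7 with 2's on the diagonal. Reading the off-diagonal entries as Dynkin edges (a single edge where a_ij = a_ji = -1; a double or triple edge where a_ij * a_ji = 2 or 3), the diagram is a chain of 7 nodes with single edges (A_7). One simple-root ordering that puts it in standard form is (alpha_1, alpha_7, alpha_2, alpha_6, alpha_5, alpha_3, alpha_4). So the algebra is type A_7, i.e. sl(8).

A_7 (sl(8))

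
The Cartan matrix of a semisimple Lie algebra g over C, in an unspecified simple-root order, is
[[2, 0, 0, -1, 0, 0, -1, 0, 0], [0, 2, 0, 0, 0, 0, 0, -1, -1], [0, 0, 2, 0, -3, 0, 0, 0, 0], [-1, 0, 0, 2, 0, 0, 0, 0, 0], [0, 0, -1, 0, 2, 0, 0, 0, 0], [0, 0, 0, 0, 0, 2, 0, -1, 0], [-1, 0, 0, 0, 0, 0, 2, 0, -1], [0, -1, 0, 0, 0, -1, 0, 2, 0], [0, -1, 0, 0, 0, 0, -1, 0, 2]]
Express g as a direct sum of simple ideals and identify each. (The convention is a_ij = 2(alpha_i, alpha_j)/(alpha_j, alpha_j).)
The diagram associated to this matrix has two connected components: the simple roots {alpha_1, alpha_2, alpha_4, alpha_6, alpha_7, alpha_8, alpha_9} form a chain of 7 nodes with single edges (A_7), and {alpha_3, alpha_5} form two nodes joined by a triple edge (G_2). A semisimple Lie algebra decomposes uniquely as the direct sum of simple ideals, one per connected component of its Dynkin diagram, so g ≅ A_7 ⊕ G_2 (dimension 63 + 14 = 77).

A_7 (sl(8)) + G_2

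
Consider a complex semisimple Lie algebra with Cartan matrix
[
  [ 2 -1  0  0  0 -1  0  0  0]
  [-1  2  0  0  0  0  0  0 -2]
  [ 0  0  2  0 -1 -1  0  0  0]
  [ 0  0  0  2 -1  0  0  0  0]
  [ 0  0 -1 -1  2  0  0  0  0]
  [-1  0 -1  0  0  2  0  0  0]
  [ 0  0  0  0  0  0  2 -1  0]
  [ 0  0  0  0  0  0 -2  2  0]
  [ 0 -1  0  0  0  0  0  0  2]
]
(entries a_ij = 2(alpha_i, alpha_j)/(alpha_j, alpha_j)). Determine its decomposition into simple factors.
B_2 (so(5)) + B_7 (so(15))

The diagram associated to this matrix has two connected components: the simple roots {alpha_7, alpha_8} form a chain of 2 nodes with a double edge at one end; the terminal node there is the unique short simple root (B_2), and {alpha_1, alpha_2, alpha_3, alpha_4, alpha_5, alpha_6, alpha_9} form a chain of 7 nodes with a double edge at one end; the terminal node there is the unique short simple root (B_7). A semisimple Lie algebra decomposes uniquely as the direct sum of simple ideals, one per connected component of its Dynkin diagram, so g ≅ B_2 ⊕ B_7 (dimension 10 + 105 = 115).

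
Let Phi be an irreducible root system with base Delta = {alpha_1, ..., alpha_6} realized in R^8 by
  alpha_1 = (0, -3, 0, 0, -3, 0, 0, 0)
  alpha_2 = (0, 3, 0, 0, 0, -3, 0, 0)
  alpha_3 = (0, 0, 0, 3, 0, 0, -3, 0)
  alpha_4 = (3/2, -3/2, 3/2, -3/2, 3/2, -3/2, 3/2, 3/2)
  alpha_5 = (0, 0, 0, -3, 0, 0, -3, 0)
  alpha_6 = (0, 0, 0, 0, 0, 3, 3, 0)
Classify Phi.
E_6

Compute the Cartan integers a_ij = 2(alpha_i, alpha_j)/(alpha_j, alpha_j); the resulting 6x6 Cartan matrix is
[[2, -1, 0, 0, 0, 0], [-1, 2, 0, 0, 0, -1], [0, 0, 2, -1, 0, -1], [0, 0, -1, 2, 0, 0], [0, 0, 0, 0, 2, -1], [0, -1, -1, 0, -1, 2]].
All simple roots have the same length, so the diagram is simply laced. The associated Dynkin diagram is a chain of 5 nodes with one extra node attached to the third node from one end (E_6), so the type is E_6.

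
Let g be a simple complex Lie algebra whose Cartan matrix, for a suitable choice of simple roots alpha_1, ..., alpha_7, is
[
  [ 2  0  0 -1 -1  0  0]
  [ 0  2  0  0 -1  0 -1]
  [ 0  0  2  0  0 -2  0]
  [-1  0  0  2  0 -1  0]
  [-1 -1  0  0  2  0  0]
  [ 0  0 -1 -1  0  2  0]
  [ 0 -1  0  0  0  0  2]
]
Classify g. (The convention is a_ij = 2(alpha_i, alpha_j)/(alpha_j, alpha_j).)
C_7

The matrix has rank 7 with 2's on the diagonal. Reading the off-diagonal entries as Dynkin edges (a single edge where a_ij = a_ji = -1; a double or triple edge where a_ij * a_ji = 2 or 3), the diagram is a chain of 7 nodes with a double edge at one end; the terminal node there is the unique long simple root (C_7). One simple-root ordering that puts it in standard form is (alpha_7, alpha_2, alpha_5, alpha_1, alpha_4, alpha_6, alpha_3). So the algebra is type C_7, i.e. sp(14).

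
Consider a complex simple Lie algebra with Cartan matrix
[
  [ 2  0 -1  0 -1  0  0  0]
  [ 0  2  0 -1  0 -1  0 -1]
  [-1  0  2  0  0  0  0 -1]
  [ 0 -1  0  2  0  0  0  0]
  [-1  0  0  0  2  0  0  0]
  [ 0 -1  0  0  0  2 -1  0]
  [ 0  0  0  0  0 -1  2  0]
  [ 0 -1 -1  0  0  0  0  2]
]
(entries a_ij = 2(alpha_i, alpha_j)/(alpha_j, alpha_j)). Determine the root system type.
E8

The matrix has rank 8 with 2's on the diagonal. Reading the off-diagonal entries as Dynkin edges (a single edge where a_ij = a_ji = -1; a double or triple edge where a_ij * a_ji = 2 or 3), the diagram is a chain of 7 nodes with one extra node attached to the third node from one end (E_8). One simple-root ordering that puts it in standard form is (alpha_7, alpha_4, alpha_6, alpha_2, alpha_8, alpha_3, alpha_1, alpha_5). So the algebra is type E_8.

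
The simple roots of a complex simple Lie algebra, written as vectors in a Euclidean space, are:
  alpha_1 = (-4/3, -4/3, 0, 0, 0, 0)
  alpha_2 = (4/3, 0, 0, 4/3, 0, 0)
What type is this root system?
type A_2

Compute the Cartan integers a_ij = 2(alpha_i, alpha_j)/(alpha_j, alpha_j); the resulting 2x2 Cartan matrix is
[[2, -1], [-1, 2]].
All simple roots have the same length, so the diagram is simply laced. The associated Dynkin diagram is a chain of 2 nodes with single edges (A_2), so the type is A_2 (the algebra sl(3)).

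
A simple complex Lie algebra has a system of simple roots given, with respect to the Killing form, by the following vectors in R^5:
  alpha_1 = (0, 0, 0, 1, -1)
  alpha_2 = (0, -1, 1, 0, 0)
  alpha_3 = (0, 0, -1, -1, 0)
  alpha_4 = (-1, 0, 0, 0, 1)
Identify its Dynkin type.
Compute the Cartan integers a_ij = 2(alpha_i, alpha_j)/(alpha_j, alpha_j); the resulting 4x4 Cartan matrix is
[[2, 0, -1, -1], [0, 2, -1, 0], [-1, -1, 2, 0], [-1, 0, 0, 2]].
All simple roots have the same length, so the diagram is simply laced. The associated Dynkin diagram is a chain of 4 nodes with single edges (A_4), so the type is A_4 (the algebra sl(5)).

type A_4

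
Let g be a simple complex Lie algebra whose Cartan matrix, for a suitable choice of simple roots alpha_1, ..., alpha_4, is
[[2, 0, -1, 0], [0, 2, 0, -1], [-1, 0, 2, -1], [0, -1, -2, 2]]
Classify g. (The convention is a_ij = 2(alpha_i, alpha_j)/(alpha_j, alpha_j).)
The matrix has rank 4 with 2's on the diagonal. Reading the off-diagonal entries as Dynkin edges (a single edge where a_ij = a_ji = -1; a double or triple edge where a_ij * a_ji = 2 or 3), the diagram is a chain of 4 nodes with a double edge between the middle two (F_4). One simple-root ordering that puts it in standard form is (alpha_2, alpha_4, alpha_3, alpha_1). So the algebra is type F_4.

type F_4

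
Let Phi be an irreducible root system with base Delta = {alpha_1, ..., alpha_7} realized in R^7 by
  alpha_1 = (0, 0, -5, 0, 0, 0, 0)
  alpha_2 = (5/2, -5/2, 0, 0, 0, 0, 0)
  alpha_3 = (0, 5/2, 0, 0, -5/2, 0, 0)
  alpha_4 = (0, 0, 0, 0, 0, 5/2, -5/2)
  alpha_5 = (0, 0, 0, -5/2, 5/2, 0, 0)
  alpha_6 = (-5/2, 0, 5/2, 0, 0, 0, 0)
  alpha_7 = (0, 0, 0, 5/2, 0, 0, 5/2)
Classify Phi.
C_7

Compute the Cartan integers a_ij = 2(alpha_i, alpha_j)/(alpha_j, alpha_j); the resulting 7x7 Cartan matrix is
[[2, 0, 0, 0, 0, -2, 0], [0, 2, -1, 0, 0, -1, 0], [0, -1, 2, 0, -1, 0, 0], [0, 0, 0, 2, 0, 0, -1], [0, 0, -1, 0, 2, 0, -1], [-1, -1, 0, 0, 0, 2, 0], [0, 0, 0, -1, -1, 0, 2]].
The roots have two lengths (squared-length ratio 2:1); the short ones are alpha_{2,3,4,5,6,7}. The associated Dynkin diagram is a chain of 7 nodes with a double edge at one end; the terminal node there is the unique long simple root (C_7), so the type is C_7 (the algebra sp(14)).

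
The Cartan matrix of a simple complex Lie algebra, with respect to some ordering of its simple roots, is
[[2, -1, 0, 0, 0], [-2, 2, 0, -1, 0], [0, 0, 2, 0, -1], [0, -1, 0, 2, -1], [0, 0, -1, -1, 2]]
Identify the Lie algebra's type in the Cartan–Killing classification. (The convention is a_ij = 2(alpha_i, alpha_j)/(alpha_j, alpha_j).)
B5

The matrix has rank 5 with 2's on the diagonal. Reading the off-diagonal entries as Dynkin edges (a single edge where a_ij = a_ji = -1; a double or triple edge where a_ij * a_ji = 2 or 3), the diagram is a chain of 5 nodes with a double edge at one end; the terminal node there is the unique short simple root (B_5). One simple-root ordering that puts it in standard form is (alpha_3, alpha_5, alpha_4, alpha_2, alpha_1). So the algebra is type B_5, i.e. so(11).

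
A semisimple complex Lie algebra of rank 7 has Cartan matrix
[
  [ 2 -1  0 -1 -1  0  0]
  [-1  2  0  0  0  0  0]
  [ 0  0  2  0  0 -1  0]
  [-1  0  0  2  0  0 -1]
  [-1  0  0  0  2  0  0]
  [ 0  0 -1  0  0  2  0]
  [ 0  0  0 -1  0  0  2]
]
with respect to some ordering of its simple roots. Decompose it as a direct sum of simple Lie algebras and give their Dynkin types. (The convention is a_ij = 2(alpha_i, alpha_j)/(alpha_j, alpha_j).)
type A_2 + type D_5

The diagram associated to this matrix has two connected components: the simple roots {alpha_3, alpha_6} form a chain of 2 nodes with single edges (A_2), and {alpha_1, alpha_2, alpha_4, alpha_5, alpha_7} form a chain of 3 nodes with a fork of two nodes at one end (D_5). A semisimple Lie algebra decomposes uniquely as the direct sum of simple ideals, one per connected component of its Dynkin diagram, so g ≅ A_2 ⊕ D_5 (dimension 8 + 45 = 53).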